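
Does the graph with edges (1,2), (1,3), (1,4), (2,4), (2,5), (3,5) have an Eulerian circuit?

Step 1: Find the degree of each vertex:
  deg(1) = 3
  deg(2) = 3
  deg(3) = 2
  deg(4) = 2
  deg(5) = 2

Step 2: Count vertices with odd degree:
  Odd-degree vertices: 1, 2 (2 total)

Step 3: Apply Euler's theorem:
  - Eulerian circuit exists iff graph is connected and all vertices have even degree
  - Eulerian path exists iff graph is connected and has 0 or 2 odd-degree vertices

Graph is connected with exactly 2 odd-degree vertices (1, 2).
Eulerian path exists (starting and ending at the odd-degree vertices), but no Eulerian circuit.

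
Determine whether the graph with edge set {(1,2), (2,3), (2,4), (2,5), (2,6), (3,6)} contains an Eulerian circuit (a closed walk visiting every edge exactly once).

Step 1: Find the degree of each vertex:
  deg(1) = 1
  deg(2) = 5
  deg(3) = 2
  deg(4) = 1
  deg(5) = 1
  deg(6) = 2

Step 2: Count vertices with odd degree:
  Odd-degree vertices: 1, 2, 4, 5 (4 total)

Step 3: Apply Euler's theorem:
  - Eulerian circuit exists iff graph is connected and all vertices have even degree
  - Eulerian path exists iff graph is connected and has 0 or 2 odd-degree vertices

Graph has 4 odd-degree vertices (need 0 or 2).
Neither Eulerian path nor Eulerian circuit exists.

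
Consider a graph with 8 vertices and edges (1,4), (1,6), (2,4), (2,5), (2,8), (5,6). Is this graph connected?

Step 1: Build adjacency list from edges:
  1: 4, 6
  2: 4, 5, 8
  3: (none)
  4: 1, 2
  5: 2, 6
  6: 1, 5
  7: (none)
  8: 2

Step 2: Run BFS/DFS from vertex 1:
  Visited: {1, 4, 6, 2, 5, 8}
  Reached 6 of 8 vertices

Step 3: Only 6 of 8 vertices reached. Graph is disconnected.
Connected components: {1, 2, 4, 5, 6, 8}, {3}, {7}
Answer: No, the graph is not connected (3 components).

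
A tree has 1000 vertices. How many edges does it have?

A tree on n vertices always has exactly n - 1 edges.
For n = 1000: edges = 1000 - 1 = 999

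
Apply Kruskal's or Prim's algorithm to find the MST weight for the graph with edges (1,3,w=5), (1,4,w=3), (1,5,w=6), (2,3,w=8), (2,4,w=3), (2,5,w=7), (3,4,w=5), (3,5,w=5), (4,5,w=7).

Apply Kruskal's algorithm (sort edges by weight, add if no cycle):

Sorted edges by weight:
  (1,4) w=3
  (2,4) w=3
  (1,3) w=5
  (3,5) w=5
  (3,4) w=5
  (1,5) w=6
  (2,5) w=7
  (4,5) w=7
  (2,3) w=8

Add edge (1,4) w=3 -- no cycle. Running total: 3
Add edge (2,4) w=3 -- no cycle. Running total: 6
Add edge (1,3) w=5 -- no cycle. Running total: 11
Add edge (3,5) w=5 -- no cycle. Running total: 16

MST edges: (1,4,w=3), (2,4,w=3), (1,3,w=5), (3,5,w=5)
Total MST weight: 3 + 3 + 5 + 5 = 16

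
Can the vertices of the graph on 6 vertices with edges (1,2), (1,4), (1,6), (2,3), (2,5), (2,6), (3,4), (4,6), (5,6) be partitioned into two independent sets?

Step 1: Attempt 2-coloring using BFS:
  Start at vertex 1, assign color 0
  Color vertex 2 with color 1 (neighbor of 1)
  Color vertex 4 with color 1 (neighbor of 1)
  Color vertex 6 with color 1 (neighbor of 1)
  Color vertex 3 with color 0 (neighbor of 2)
  Color vertex 5 with color 0 (neighbor of 2)

Step 2: Conflict found! Vertices 2 and 6 are adjacent but have the same color.
This means the graph contains an odd cycle.

The graph is NOT bipartite.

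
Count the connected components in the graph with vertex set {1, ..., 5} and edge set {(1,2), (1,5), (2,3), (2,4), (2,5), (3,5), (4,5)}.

Step 1: Build adjacency list from edges:
  1: 2, 5
  2: 1, 3, 4, 5
  3: 2, 5
  4: 2, 5
  5: 1, 2, 3, 4

Step 2: Run BFS/DFS from vertex 1:
  Visited: {1, 2, 5, 3, 4}
  Reached 5 of 5 vertices

Step 3: All 5 vertices reached from vertex 1, so the graph is connected.
Number of connected components: 1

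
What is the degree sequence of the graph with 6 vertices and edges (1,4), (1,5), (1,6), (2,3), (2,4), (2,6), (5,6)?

Step 1: Count edges incident to each vertex:
  deg(1) = 3 (neighbors: 4, 5, 6)
  deg(2) = 3 (neighbors: 3, 4, 6)
  deg(3) = 1 (neighbors: 2)
  deg(4) = 2 (neighbors: 1, 2)
  deg(5) = 2 (neighbors: 1, 6)
  deg(6) = 3 (neighbors: 1, 2, 5)

Step 2: Sort degrees in non-increasing order:
  Degrees: [3, 3, 1, 2, 2, 3] -> sorted: [3, 3, 3, 2, 2, 1]

Degree sequence: [3, 3, 3, 2, 2, 1]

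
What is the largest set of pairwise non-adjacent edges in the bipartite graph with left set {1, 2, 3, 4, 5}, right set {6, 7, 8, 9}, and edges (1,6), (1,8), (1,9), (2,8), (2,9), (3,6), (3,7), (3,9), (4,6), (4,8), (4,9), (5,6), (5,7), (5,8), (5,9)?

Step 1: List the neighbors of each left vertex:
  1: 6, 8, 9
  2: 8, 9
  3: 6, 7, 9
  4: 6, 8, 9
  5: 6, 7, 8, 9

Step 2: Greedily match left vertices, then look for augmenting paths:
  Match 1 -- 6
  Match 2 -- 8
  Match 3 -- 7
  Match 4 -- 9
  No augmenting path remains.

Step 3: Verify this is maximum:
  Matching size 4 = min(|L|, |R|) = min(5, 4), which is an upper bound, so this matching is maximum.

Maximum matching: {(1,6), (2,8), (3,7), (4,9)}
Size: 4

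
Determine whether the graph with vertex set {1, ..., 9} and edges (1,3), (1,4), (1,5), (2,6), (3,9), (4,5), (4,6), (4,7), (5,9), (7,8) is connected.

Step 1: Build adjacency list from edges:
  1: 3, 4, 5
  2: 6
  3: 1, 9
  4: 1, 5, 6, 7
  5: 1, 4, 9
  6: 2, 4
  7: 4, 8
  8: 7
  9: 3, 5

Step 2: Run BFS/DFS from vertex 1:
  Visited: {1, 3, 4, 5, 9, 6, 7, 2, 8}
  Reached 9 of 9 vertices

Step 3: All 9 vertices reached from vertex 1, so the graph is connected.
Answer: Yes, the graph is connected.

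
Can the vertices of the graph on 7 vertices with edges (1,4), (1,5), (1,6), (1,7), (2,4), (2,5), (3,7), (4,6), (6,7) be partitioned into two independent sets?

Step 1: Attempt 2-coloring using BFS:
  Start at vertex 1, assign color 0
  Color vertex 4 with color 1 (neighbor of 1)
  Color vertex 5 with color 1 (neighbor of 1)
  Color vertex 6 with color 1 (neighbor of 1)
  Color vertex 7 with color 1 (neighbor of 1)
  Color vertex 2 with color 0 (neighbor of 4)

Step 2: Conflict found! Vertices 4 and 6 are adjacent but have the same color.
This means the graph contains an odd cycle.

The graph is NOT bipartite.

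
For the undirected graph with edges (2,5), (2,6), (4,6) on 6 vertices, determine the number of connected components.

Step 1: Build adjacency list from edges:
  1: (none)
  2: 5, 6
  3: (none)
  4: 6
  5: 2
  6: 2, 4

Step 2: Run BFS/DFS from vertex 1:
  Visited: {1}
  Reached 1 of 6 vertices

Step 3: Only 1 of 6 vertices reached. Graph is disconnected.
Connected components: {1}, {2, 4, 5, 6}, {3}
Number of connected components: 3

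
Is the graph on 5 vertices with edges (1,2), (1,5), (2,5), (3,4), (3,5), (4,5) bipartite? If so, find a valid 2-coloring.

Step 1: Attempt 2-coloring using BFS:
  Start at vertex 1, assign color 0
  Color vertex 2 with color 1 (neighbor of 1)
  Color vertex 5 with color 1 (neighbor of 1)

Step 2: Conflict found! Vertices 2 and 5 are adjacent but have the same color.
This means the graph contains an odd cycle.

The graph is NOT bipartite.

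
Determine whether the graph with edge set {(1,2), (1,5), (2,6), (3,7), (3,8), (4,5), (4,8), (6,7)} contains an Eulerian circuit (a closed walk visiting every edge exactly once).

Step 1: Find the degree of each vertex:
  deg(1) = 2
  deg(2) = 2
  deg(3) = 2
  deg(4) = 2
  deg(5) = 2
  deg(6) = 2
  deg(7) = 2
  deg(8) = 2

Step 2: Count vertices with odd degree:
  All vertices have even degree (0 odd-degree vertices)

Step 3: Apply Euler's theorem:
  - Eulerian circuit exists iff graph is connected and all vertices have even degree
  - Eulerian path exists iff graph is connected and has 0 or 2 odd-degree vertices

Graph is connected with 0 odd-degree vertices.
Both Eulerian circuit and Eulerian path exist.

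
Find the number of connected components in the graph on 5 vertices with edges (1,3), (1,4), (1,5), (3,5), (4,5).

Step 1: Build adjacency list from edges:
  1: 3, 4, 5
  2: (none)
  3: 1, 5
  4: 1, 5
  5: 1, 3, 4

Step 2: Run BFS/DFS from vertex 1:
  Visited: {1, 3, 4, 5}
  Reached 4 of 5 vertices

Step 3: Only 4 of 5 vertices reached. Graph is disconnected.
Connected components: {1, 3, 4, 5}, {2}
Number of connected components: 2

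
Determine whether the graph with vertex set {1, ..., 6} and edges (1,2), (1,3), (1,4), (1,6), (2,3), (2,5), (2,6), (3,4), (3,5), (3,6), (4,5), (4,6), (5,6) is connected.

Step 1: Build adjacency list from edges:
  1: 2, 3, 4, 6
  2: 1, 3, 5, 6
  3: 1, 2, 4, 5, 6
  4: 1, 3, 5, 6
  5: 2, 3, 4, 6
  6: 1, 2, 3, 4, 5

Step 2: Run BFS/DFS from vertex 1:
  Visited: {1, 2, 3, 4, 6, 5}
  Reached 6 of 6 vertices

Step 3: All 6 vertices reached from vertex 1, so the graph is connected.
Answer: Yes, the graph is connected.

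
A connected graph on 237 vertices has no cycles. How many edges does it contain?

A tree on n vertices always has exactly n - 1 edges.
For n = 237: edges = 237 - 1 = 236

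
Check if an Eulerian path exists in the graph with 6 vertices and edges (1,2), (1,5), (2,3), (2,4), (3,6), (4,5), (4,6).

Step 1: Find the degree of each vertex:
  deg(1) = 2
  deg(2) = 3
  deg(3) = 2
  deg(4) = 3
  deg(5) = 2
  deg(6) = 2

Step 2: Count vertices with odd degree:
  Odd-degree vertices: 2, 4 (2 total)

Step 3: Apply Euler's theorem:
  - Eulerian circuit exists iff graph is connected and all vertices have even degree
  - Eulerian path exists iff graph is connected and has 0 or 2 odd-degree vertices

Graph is connected with exactly 2 odd-degree vertices (2, 4).
Eulerian path exists (starting and ending at the odd-degree vertices), but no Eulerian circuit.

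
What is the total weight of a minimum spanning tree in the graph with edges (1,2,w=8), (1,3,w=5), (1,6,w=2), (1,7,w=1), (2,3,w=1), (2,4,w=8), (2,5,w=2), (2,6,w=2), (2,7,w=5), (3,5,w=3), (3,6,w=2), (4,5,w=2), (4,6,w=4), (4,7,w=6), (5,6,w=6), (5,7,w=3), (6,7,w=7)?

Apply Kruskal's algorithm (sort edges by weight, add if no cycle):

Sorted edges by weight:
  (1,7) w=1
  (2,3) w=1
  (1,6) w=2
  (2,5) w=2
  (2,6) w=2
  (3,6) w=2
  (4,5) w=2
  (3,5) w=3
  (5,7) w=3
  (4,6) w=4
  (1,3) w=5
  (2,7) w=5
  (4,7) w=6
  (5,6) w=6
  (6,7) w=7
  (1,2) w=8
  (2,4) w=8

Add edge (1,7) w=1 -- no cycle. Running total: 1
Add edge (2,3) w=1 -- no cycle. Running total: 2
Add edge (1,6) w=2 -- no cycle. Running total: 4
Add edge (2,5) w=2 -- no cycle. Running total: 6
Add edge (2,6) w=2 -- no cycle. Running total: 8
Skip edge (3,6) w=2 -- would create cycle
Add edge (4,5) w=2 -- no cycle. Running total: 10

MST edges: (1,7,w=1), (2,3,w=1), (1,6,w=2), (2,5,w=2), (2,6,w=2), (4,5,w=2)
Total MST weight: 1 + 1 + 2 + 2 + 2 + 2 = 10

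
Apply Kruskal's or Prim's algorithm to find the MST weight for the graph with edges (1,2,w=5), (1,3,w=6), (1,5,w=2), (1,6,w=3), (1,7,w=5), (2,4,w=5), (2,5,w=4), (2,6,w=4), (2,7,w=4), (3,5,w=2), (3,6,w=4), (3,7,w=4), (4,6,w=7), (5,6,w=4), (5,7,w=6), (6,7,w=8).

Apply Kruskal's algorithm (sort edges by weight, add if no cycle):

Sorted edges by weight:
  (1,5) w=2
  (3,5) w=2
  (1,6) w=3
  (2,5) w=4
  (2,6) w=4
  (2,7) w=4
  (3,6) w=4
  (3,7) w=4
  (5,6) w=4
  (1,2) w=5
  (1,7) w=5
  (2,4) w=5
  (1,3) w=6
  (5,7) w=6
  (4,6) w=7
  (6,7) w=8

Add edge (1,5) w=2 -- no cycle. Running total: 2
Add edge (3,5) w=2 -- no cycle. Running total: 4
Add edge (1,6) w=3 -- no cycle. Running total: 7
Add edge (2,5) w=4 -- no cycle. Running total: 11
Skip edge (2,6) w=4 -- would create cycle
Add edge (2,7) w=4 -- no cycle. Running total: 15
Skip edge (3,6) w=4 -- would create cycle
Skip edge (3,7) w=4 -- would create cycle
Skip edge (5,6) w=4 -- would create cycle
Skip edge (1,2) w=5 -- would create cycle
Skip edge (1,7) w=5 -- would create cycle
Add edge (2,4) w=5 -- no cycle. Running total: 20

MST edges: (1,5,w=2), (3,5,w=2), (1,6,w=3), (2,5,w=4), (2,7,w=4), (2,4,w=5)
Total MST weight: 2 + 2 + 3 + 4 + 4 + 5 = 20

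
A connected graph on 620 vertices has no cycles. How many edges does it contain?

A tree on n vertices always has exactly n - 1 edges.
For n = 620: edges = 620 - 1 = 619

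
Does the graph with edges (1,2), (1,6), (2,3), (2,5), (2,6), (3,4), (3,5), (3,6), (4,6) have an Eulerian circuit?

Step 1: Find the degree of each vertex:
  deg(1) = 2
  deg(2) = 4
  deg(3) = 4
  deg(4) = 2
  deg(5) = 2
  deg(6) = 4

Step 2: Count vertices with odd degree:
  All vertices have even degree (0 odd-degree vertices)

Step 3: Apply Euler's theorem:
  - Eulerian circuit exists iff graph is connected and all vertices have even degree
  - Eulerian path exists iff graph is connected and has 0 or 2 odd-degree vertices

Graph is connected with 0 odd-degree vertices.
Both Eulerian circuit and Eulerian path exist.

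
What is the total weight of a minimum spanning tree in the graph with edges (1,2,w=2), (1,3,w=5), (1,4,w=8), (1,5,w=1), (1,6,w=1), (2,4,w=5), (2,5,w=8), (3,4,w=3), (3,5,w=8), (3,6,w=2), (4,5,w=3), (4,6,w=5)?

Apply Kruskal's algorithm (sort edges by weight, add if no cycle):

Sorted edges by weight:
  (1,5) w=1
  (1,6) w=1
  (1,2) w=2
  (3,6) w=2
  (3,4) w=3
  (4,5) w=3
  (1,3) w=5
  (2,4) w=5
  (4,6) w=5
  (1,4) w=8
  (2,5) w=8
  (3,5) w=8

Add edge (1,5) w=1 -- no cycle. Running total: 1
Add edge (1,6) w=1 -- no cycle. Running total: 2
Add edge (1,2) w=2 -- no cycle. Running total: 4
Add edge (3,6) w=2 -- no cycle. Running total: 6
Add edge (3,4) w=3 -- no cycle. Running total: 9

MST edges: (1,5,w=1), (1,6,w=1), (1,2,w=2), (3,6,w=2), (3,4,w=3)
Total MST weight: 1 + 1 + 2 + 2 + 3 = 9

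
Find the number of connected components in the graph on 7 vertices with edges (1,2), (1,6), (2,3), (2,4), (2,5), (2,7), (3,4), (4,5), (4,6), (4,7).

Step 1: Build adjacency list from edges:
  1: 2, 6
  2: 1, 3, 4, 5, 7
  3: 2, 4
  4: 2, 3, 5, 6, 7
  5: 2, 4
  6: 1, 4
  7: 2, 4

Step 2: Run BFS/DFS from vertex 1:
  Visited: {1, 2, 6, 3, 4, 5, 7}
  Reached 7 of 7 vertices

Step 3: All 7 vertices reached from vertex 1, so the graph is connected.
Number of connected components: 1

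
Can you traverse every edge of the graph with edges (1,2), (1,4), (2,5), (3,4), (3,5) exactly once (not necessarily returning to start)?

Step 1: Find the degree of each vertex:
  deg(1) = 2
  deg(2) = 2
  deg(3) = 2
  deg(4) = 2
  deg(5) = 2

Step 2: Count vertices with odd degree:
  All vertices have even degree (0 odd-degree vertices)

Step 3: Apply Euler's theorem:
  - Eulerian circuit exists iff graph is connected and all vertices have even degree
  - Eulerian path exists iff graph is connected and has 0 or 2 odd-degree vertices

Graph is connected with 0 odd-degree vertices.
Both Eulerian circuit and Eulerian path exist.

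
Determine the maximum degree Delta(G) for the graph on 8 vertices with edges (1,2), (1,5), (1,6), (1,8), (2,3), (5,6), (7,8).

Step 1: Count edges incident to each vertex:
  deg(1) = 4 (neighbors: 2, 5, 6, 8)
  deg(2) = 2 (neighbors: 1, 3)
  deg(3) = 1 (neighbors: 2)
  deg(4) = 0 (neighbors: none)
  deg(5) = 2 (neighbors: 1, 6)
  deg(6) = 2 (neighbors: 1, 5)
  deg(7) = 1 (neighbors: 8)
  deg(8) = 2 (neighbors: 1, 7)

Step 2: Find maximum:
  max(4, 2, 1, 0, 2, 2, 1, 2) = 4 (vertex 1)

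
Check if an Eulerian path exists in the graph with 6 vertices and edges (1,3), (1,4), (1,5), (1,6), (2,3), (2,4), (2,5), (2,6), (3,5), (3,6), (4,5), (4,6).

Step 1: Find the degree of each vertex:
  deg(1) = 4
  deg(2) = 4
  deg(3) = 4
  deg(4) = 4
  deg(5) = 4
  deg(6) = 4

Step 2: Count vertices with odd degree:
  All vertices have even degree (0 odd-degree vertices)

Step 3: Apply Euler's theorem:
  - Eulerian circuit exists iff graph is connected and all vertices have even degree
  - Eulerian path exists iff graph is connected and has 0 or 2 odd-degree vertices

Graph is connected with 0 odd-degree vertices.
Both Eulerian circuit and Eulerian path exist.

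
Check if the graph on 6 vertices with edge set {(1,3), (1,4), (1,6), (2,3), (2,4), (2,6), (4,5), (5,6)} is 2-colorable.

Step 1: Attempt 2-coloring using BFS:
  Start at vertex 1, assign color 0
  Color vertex 3 with color 1 (neighbor of 1)
  Color vertex 4 with color 1 (neighbor of 1)
  Color vertex 6 with color 1 (neighbor of 1)
  Color vertex 2 with color 0 (neighbor of 3)
  Color vertex 5 with color 0 (neighbor of 4)

Step 2: 2-coloring succeeded. No conflicts found.
  Set A (color 0): {1, 2, 5}
  Set B (color 1): {3, 4, 6}

The graph is bipartite with partition {1, 2, 5}, {3, 4, 6}.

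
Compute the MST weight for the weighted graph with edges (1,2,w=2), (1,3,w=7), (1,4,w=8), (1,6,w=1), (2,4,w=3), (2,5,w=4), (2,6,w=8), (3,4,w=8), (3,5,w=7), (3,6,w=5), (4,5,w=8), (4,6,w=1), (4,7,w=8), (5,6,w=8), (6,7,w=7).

Apply Kruskal's algorithm (sort edges by weight, add if no cycle):

Sorted edges by weight:
  (1,6) w=1
  (4,6) w=1
  (1,2) w=2
  (2,4) w=3
  (2,5) w=4
  (3,6) w=5
  (1,3) w=7
  (3,5) w=7
  (6,7) w=7
  (1,4) w=8
  (2,6) w=8
  (3,4) w=8
  (4,7) w=8
  (4,5) w=8
  (5,6) w=8

Add edge (1,6) w=1 -- no cycle. Running total: 1
Add edge (4,6) w=1 -- no cycle. Running total: 2
Add edge (1,2) w=2 -- no cycle. Running total: 4
Skip edge (2,4) w=3 -- would create cycle
Add edge (2,5) w=4 -- no cycle. Running total: 8
Add edge (3,6) w=5 -- no cycle. Running total: 13
Skip edge (1,3) w=7 -- would create cycle
Skip edge (3,5) w=7 -- would create cycle
Add edge (6,7) w=7 -- no cycle. Running total: 20

MST edges: (1,6,w=1), (4,6,w=1), (1,2,w=2), (2,5,w=4), (3,6,w=5), (6,7,w=7)
Total MST weight: 1 + 1 + 2 + 4 + 5 + 7 = 20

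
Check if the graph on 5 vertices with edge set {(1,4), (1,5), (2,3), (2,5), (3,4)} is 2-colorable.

Step 1: Attempt 2-coloring using BFS:
  Start at vertex 1, assign color 0
  Color vertex 4 with color 1 (neighbor of 1)
  Color vertex 5 with color 1 (neighbor of 1)
  Color vertex 3 with color 0 (neighbor of 4)
  Color vertex 2 with color 0 (neighbor of 5)

Step 2: Conflict found! Vertices 3 and 2 are adjacent but have the same color.
This means the graph contains an odd cycle.

The graph is NOT bipartite.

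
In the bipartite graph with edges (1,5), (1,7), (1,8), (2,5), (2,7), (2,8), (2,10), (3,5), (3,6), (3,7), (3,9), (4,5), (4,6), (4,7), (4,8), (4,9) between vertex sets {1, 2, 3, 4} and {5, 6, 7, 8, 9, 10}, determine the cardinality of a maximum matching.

Step 1: List the neighbors of each left vertex:
  1: 5, 7, 8
  2: 5, 7, 8, 10
  3: 5, 6, 7, 9
  4: 5, 6, 7, 8, 9

Step 2: Greedily match left vertices, then look for augmenting paths:
  Match 1 -- 5
  Match 2 -- 7
  Match 3 -- 6
  Match 4 -- 8
  No augmenting path remains.

Step 3: Verify this is maximum:
  Matching size 4 = min(|L|, |R|) = min(4, 6), which is an upper bound, so this matching is maximum.

Maximum matching: {(1,5), (2,7), (3,6), (4,8)}
Size: 4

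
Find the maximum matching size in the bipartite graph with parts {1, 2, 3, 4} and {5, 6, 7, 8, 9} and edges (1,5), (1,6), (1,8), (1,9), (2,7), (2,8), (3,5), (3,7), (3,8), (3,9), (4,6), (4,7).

Step 1: List the neighbors of each left vertex:
  1: 5, 6, 8, 9
  2: 7, 8
  3: 5, 7, 8, 9
  4: 6, 7

Step 2: Greedily match left vertices, then look for augmenting paths:
  Match 1 -- 5
  Match 2 -- 7
  Match 3 -- 8
  Match 4 -- 6
  No augmenting path remains.

Step 3: Verify this is maximum:
  Matching size 4 = min(|L|, |R|) = min(4, 5), which is an upper bound, so this matching is maximum.

Maximum matching: {(1,5), (2,7), (3,8), (4,6)}
Size: 4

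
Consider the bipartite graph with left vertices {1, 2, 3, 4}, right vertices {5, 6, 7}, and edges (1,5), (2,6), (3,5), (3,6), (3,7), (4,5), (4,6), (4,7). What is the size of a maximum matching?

Step 1: List the neighbors of each left vertex:
  1: 5
  2: 6
  3: 5, 6, 7
  4: 5, 6, 7

Step 2: Greedily match left vertices, then look for augmenting paths:
  Match 1 -- 5
  Match 2 -- 6
  Match 3 -- 7
  No augmenting path remains.

Step 3: Verify this is maximum:
  Matching size 3 = min(|L|, |R|) = min(4, 3), which is an upper bound, so this matching is maximum.

Maximum matching: {(1,5), (2,6), (3,7)}
Size: 3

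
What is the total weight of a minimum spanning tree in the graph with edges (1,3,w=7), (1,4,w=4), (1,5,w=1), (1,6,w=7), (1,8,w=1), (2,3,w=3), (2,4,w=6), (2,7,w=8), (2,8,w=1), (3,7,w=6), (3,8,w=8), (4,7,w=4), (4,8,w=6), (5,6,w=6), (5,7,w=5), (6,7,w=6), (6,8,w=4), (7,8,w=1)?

Apply Kruskal's algorithm (sort edges by weight, add if no cycle):

Sorted edges by weight:
  (1,5) w=1
  (1,8) w=1
  (2,8) w=1
  (7,8) w=1
  (2,3) w=3
  (1,4) w=4
  (4,7) w=4
  (6,8) w=4
  (5,7) w=5
  (2,4) w=6
  (3,7) w=6
  (4,8) w=6
  (5,6) w=6
  (6,7) w=6
  (1,3) w=7
  (1,6) w=7
  (2,7) w=8
  (3,8) w=8

Add edge (1,5) w=1 -- no cycle. Running total: 1
Add edge (1,8) w=1 -- no cycle. Running total: 2
Add edge (2,8) w=1 -- no cycle. Running total: 3
Add edge (7,8) w=1 -- no cycle. Running total: 4
Add edge (2,3) w=3 -- no cycle. Running total: 7
Add edge (1,4) w=4 -- no cycle. Running total: 11
Skip edge (4,7) w=4 -- would create cycle
Add edge (6,8) w=4 -- no cycle. Running total: 15

MST edges: (1,5,w=1), (1,8,w=1), (2,8,w=1), (7,8,w=1), (2,3,w=3), (1,4,w=4), (6,8,w=4)
Total MST weight: 1 + 1 + 1 + 1 + 3 + 4 + 4 = 15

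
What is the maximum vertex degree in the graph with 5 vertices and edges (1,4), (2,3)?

Step 1: Count edges incident to each vertex:
  deg(1) = 1 (neighbors: 4)
  deg(2) = 1 (neighbors: 3)
  deg(3) = 1 (neighbors: 2)
  deg(4) = 1 (neighbors: 1)
  deg(5) = 0 (neighbors: none)

Step 2: Find maximum:
  max(1, 1, 1, 1, 0) = 1 (vertex 1)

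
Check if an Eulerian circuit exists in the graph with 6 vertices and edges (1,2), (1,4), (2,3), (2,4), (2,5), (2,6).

Step 1: Find the degree of each vertex:
  deg(1) = 2
  deg(2) = 5
  deg(3) = 1
  deg(4) = 2
  deg(5) = 1
  deg(6) = 1

Step 2: Count vertices with odd degree:
  Odd-degree vertices: 2, 3, 5, 6 (4 total)

Step 3: Apply Euler's theorem:
  - Eulerian circuit exists iff graph is connected and all vertices have even degree
  - Eulerian path exists iff graph is connected and has 0 or 2 odd-degree vertices

Graph has 4 odd-degree vertices (need 0 or 2).
Neither Eulerian path nor Eulerian circuit exists.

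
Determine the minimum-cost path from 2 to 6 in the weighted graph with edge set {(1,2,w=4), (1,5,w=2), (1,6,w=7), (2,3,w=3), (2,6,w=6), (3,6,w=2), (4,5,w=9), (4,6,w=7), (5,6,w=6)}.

Step 1: Build adjacency list with weights:
  1: 2(w=4), 5(w=2), 6(w=7)
  2: 1(w=4), 3(w=3), 6(w=6)
  3: 2(w=3), 6(w=2)
  4: 5(w=9), 6(w=7)
  5: 1(w=2), 4(w=9), 6(w=6)
  6: 1(w=7), 2(w=6), 3(w=2), 4(w=7), 5(w=6)

Step 2: Apply Dijkstra's algorithm from vertex 2:
  Visit vertex 2 (distance=0)
    Update dist[1] = 4
    Update dist[3] = 3
    Update dist[6] = 6
  Visit vertex 3 (distance=3)
    Update dist[6] = 5
  Visit vertex 1 (distance=4)
    Update dist[5] = 6
  Visit vertex 6 (distance=5)
    Update dist[4] = 12

Step 3: Shortest path: 2 -> 3 -> 6
Total weight: 3 + 2 = 5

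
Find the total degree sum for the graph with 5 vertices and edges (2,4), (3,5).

Step 1: Count edges incident to each vertex:
  deg(1) = 0 (neighbors: none)
  deg(2) = 1 (neighbors: 4)
  deg(3) = 1 (neighbors: 5)
  deg(4) = 1 (neighbors: 2)
  deg(5) = 1 (neighbors: 3)

Step 2: Sum all degrees:
  0 + 1 + 1 + 1 + 1 = 4

Verification: sum of degrees = 2 * |E| = 2 * 2 = 4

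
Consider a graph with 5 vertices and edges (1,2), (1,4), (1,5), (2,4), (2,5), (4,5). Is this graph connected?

Step 1: Build adjacency list from edges:
  1: 2, 4, 5
  2: 1, 4, 5
  3: (none)
  4: 1, 2, 5
  5: 1, 2, 4

Step 2: Run BFS/DFS from vertex 1:
  Visited: {1, 2, 4, 5}
  Reached 4 of 5 vertices

Step 3: Only 4 of 5 vertices reached. Graph is disconnected.
Connected components: {1, 2, 4, 5}, {3}
Answer: No, the graph is not connected (2 components).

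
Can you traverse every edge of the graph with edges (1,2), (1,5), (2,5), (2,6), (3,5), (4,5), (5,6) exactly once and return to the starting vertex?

Step 1: Find the degree of each vertex:
  deg(1) = 2
  deg(2) = 3
  deg(3) = 1
  deg(4) = 1
  deg(5) = 5
  deg(6) = 2

Step 2: Count vertices with odd degree:
  Odd-degree vertices: 2, 3, 4, 5 (4 total)

Step 3: Apply Euler's theorem:
  - Eulerian circuit exists iff graph is connected and all vertices have even degree
  - Eulerian path exists iff graph is connected and has 0 or 2 odd-degree vertices

Graph has 4 odd-degree vertices (need 0 or 2).
Neither Eulerian path nor Eulerian circuit exists.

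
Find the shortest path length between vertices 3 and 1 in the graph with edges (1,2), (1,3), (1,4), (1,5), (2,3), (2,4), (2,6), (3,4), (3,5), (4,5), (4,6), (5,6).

Step 1: Build adjacency list:
  1: 2, 3, 4, 5
  2: 1, 3, 4, 6
  3: 1, 2, 4, 5
  4: 1, 2, 3, 5, 6
  5: 1, 3, 4, 6
  6: 2, 4, 5

Step 2: BFS from vertex 3 to find shortest path to 1:
  vertex 1 reached at distance 1

Step 3: Shortest path: 3 -> 1
Path length: 1 edge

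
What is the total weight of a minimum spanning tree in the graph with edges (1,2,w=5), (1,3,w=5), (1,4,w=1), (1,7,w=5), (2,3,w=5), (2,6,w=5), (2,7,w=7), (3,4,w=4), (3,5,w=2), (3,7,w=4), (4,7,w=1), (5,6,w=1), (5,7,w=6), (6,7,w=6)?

Apply Kruskal's algorithm (sort edges by weight, add if no cycle):

Sorted edges by weight:
  (1,4) w=1
  (4,7) w=1
  (5,6) w=1
  (3,5) w=2
  (3,4) w=4
  (3,7) w=4
  (1,2) w=5
  (1,7) w=5
  (1,3) w=5
  (2,3) w=5
  (2,6) w=5
  (5,7) w=6
  (6,7) w=6
  (2,7) w=7

Add edge (1,4) w=1 -- no cycle. Running total: 1
Add edge (4,7) w=1 -- no cycle. Running total: 2
Add edge (5,6) w=1 -- no cycle. Running total: 3
Add edge (3,5) w=2 -- no cycle. Running total: 5
Add edge (3,4) w=4 -- no cycle. Running total: 9
Skip edge (3,7) w=4 -- would create cycle
Add edge (1,2) w=5 -- no cycle. Running total: 14

MST edges: (1,4,w=1), (4,7,w=1), (5,6,w=1), (3,5,w=2), (3,4,w=4), (1,2,w=5)
Total MST weight: 1 + 1 + 1 + 2 + 4 + 5 = 14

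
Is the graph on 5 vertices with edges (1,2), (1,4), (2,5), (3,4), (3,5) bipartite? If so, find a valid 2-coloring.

Step 1: Attempt 2-coloring using BFS:
  Start at vertex 1, assign color 0
  Color vertex 2 with color 1 (neighbor of 1)
  Color vertex 4 with color 1 (neighbor of 1)
  Color vertex 5 with color 0 (neighbor of 2)
  Color vertex 3 with color 0 (neighbor of 4)

Step 2: Conflict found! Vertices 5 and 3 are adjacent but have the same color.
This means the graph contains an odd cycle.

The graph is NOT bipartite.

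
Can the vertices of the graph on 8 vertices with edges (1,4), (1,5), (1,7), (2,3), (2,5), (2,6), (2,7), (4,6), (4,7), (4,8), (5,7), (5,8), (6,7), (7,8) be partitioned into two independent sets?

Step 1: Attempt 2-coloring using BFS:
  Start at vertex 1, assign color 0
  Color vertex 4 with color 1 (neighbor of 1)
  Color vertex 5 with color 1 (neighbor of 1)
  Color vertex 7 with color 1 (neighbor of 1)
  Color vertex 6 with color 0 (neighbor of 4)

Step 2: Conflict found! Vertices 4 and 7 are adjacent but have the same color.
This means the graph contains an odd cycle.

The graph is NOT bipartite.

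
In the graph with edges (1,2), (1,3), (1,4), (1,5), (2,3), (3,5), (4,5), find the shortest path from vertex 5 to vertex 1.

Step 1: Build adjacency list:
  1: 2, 3, 4, 5
  2: 1, 3
  3: 1, 2, 5
  4: 1, 5
  5: 1, 3, 4

Step 2: BFS from vertex 5 to find shortest path to 1:
  vertex 1 reached at distance 1

Step 3: Shortest path: 5 -> 1
Path length: 1 edge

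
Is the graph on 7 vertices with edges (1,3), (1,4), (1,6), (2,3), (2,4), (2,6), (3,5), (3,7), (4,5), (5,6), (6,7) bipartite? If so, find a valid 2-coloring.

Step 1: Attempt 2-coloring using BFS:
  Start at vertex 1, assign color 0
  Color vertex 3 with color 1 (neighbor of 1)
  Color vertex 4 with color 1 (neighbor of 1)
  Color vertex 6 with color 1 (neighbor of 1)
  Color vertex 2 with color 0 (neighbor of 3)
  Color vertex 5 with color 0 (neighbor of 3)
  Color vertex 7 with color 0 (neighbor of 3)

Step 2: 2-coloring succeeded. No conflicts found.
  Set A (color 0): {1, 2, 5, 7}
  Set B (color 1): {3, 4, 6}

The graph is bipartite with partition {1, 2, 5, 7}, {3, 4, 6}.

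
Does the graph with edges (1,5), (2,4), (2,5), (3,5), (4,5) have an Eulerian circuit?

Step 1: Find the degree of each vertex:
  deg(1) = 1
  deg(2) = 2
  deg(3) = 1
  deg(4) = 2
  deg(5) = 4

Step 2: Count vertices with odd degree:
  Odd-degree vertices: 1, 3 (2 total)

Step 3: Apply Euler's theorem:
  - Eulerian circuit exists iff graph is connected and all vertices have even degree
  - Eulerian path exists iff graph is connected and has 0 or 2 odd-degree vertices

Graph is connected with exactly 2 odd-degree vertices (1, 3).
Eulerian path exists (starting and ending at the odd-degree vertices), but no Eulerian circuit.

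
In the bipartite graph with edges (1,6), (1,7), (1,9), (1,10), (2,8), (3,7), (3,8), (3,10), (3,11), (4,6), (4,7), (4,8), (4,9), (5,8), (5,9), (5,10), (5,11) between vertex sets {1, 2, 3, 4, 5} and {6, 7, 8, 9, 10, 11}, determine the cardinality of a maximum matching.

Step 1: List the neighbors of each left vertex:
  1: 6, 7, 9, 10
  2: 8
  3: 7, 8, 10, 11
  4: 6, 7, 8, 9
  5: 8, 9, 10, 11

Step 2: Greedily match left vertices, then look for augmenting paths:
  Match 1 -- 6
  Match 2 -- 8
  Match 3 -- 7
  Match 4 -- 9
  Match 5 -- 10
  No augmenting path remains.

Step 3: Verify this is maximum:
  Matching size 5 = min(|L|, |R|) = min(5, 6), which is an upper bound, so this matching is maximum.

Maximum matching: {(1,6), (2,8), (3,7), (4,9), (5,10)}
Size: 5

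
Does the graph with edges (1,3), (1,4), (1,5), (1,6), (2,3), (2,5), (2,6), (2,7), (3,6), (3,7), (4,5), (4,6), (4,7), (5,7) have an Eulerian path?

Step 1: Find the degree of each vertex:
  deg(1) = 4
  deg(2) = 4
  deg(3) = 4
  deg(4) = 4
  deg(5) = 4
  deg(6) = 4
  deg(7) = 4

Step 2: Count vertices with odd degree:
  All vertices have even degree (0 odd-degree vertices)

Step 3: Apply Euler's theorem:
  - Eulerian circuit exists iff graph is connected and all vertices have even degree
  - Eulerian path exists iff graph is connected and has 0 or 2 odd-degree vertices

Graph is connected with 0 odd-degree vertices.
Both Eulerian circuit and Eulerian path exist.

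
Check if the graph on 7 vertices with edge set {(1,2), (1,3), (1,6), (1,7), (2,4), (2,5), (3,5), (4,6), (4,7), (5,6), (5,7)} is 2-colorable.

Step 1: Attempt 2-coloring using BFS:
  Start at vertex 1, assign color 0
  Color vertex 2 with color 1 (neighbor of 1)
  Color vertex 3 with color 1 (neighbor of 1)
  Color vertex 6 with color 1 (neighbor of 1)
  Color vertex 7 with color 1 (neighbor of 1)
  Color vertex 4 with color 0 (neighbor of 2)
  Color vertex 5 with color 0 (neighbor of 2)

Step 2: 2-coloring succeeded. No conflicts found.
  Set A (color 0): {1, 4, 5}
  Set B (color 1): {2, 3, 6, 7}

The graph is bipartite with partition {1, 4, 5}, {2, 3, 6, 7}.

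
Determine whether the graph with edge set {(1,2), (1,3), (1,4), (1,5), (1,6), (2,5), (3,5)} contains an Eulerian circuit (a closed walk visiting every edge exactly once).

Step 1: Find the degree of each vertex:
  deg(1) = 5
  deg(2) = 2
  deg(3) = 2
  deg(4) = 1
  deg(5) = 3
  deg(6) = 1

Step 2: Count vertices with odd degree:
  Odd-degree vertices: 1, 4, 5, 6 (4 total)

Step 3: Apply Euler's theorem:
  - Eulerian circuit exists iff graph is connected and all vertices have even degree
  - Eulerian path exists iff graph is connected and has 0 or 2 odd-degree vertices

Graph has 4 odd-degree vertices (need 0 or 2).
Neither Eulerian path nor Eulerian circuit exists.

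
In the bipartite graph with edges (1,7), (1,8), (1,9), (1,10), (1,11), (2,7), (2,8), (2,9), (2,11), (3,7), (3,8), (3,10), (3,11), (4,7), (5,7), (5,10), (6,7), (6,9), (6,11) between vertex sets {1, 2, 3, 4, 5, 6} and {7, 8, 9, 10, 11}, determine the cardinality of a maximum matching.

Step 1: List the neighbors of each left vertex:
  1: 7, 8, 9, 10, 11
  2: 7, 8, 9, 11
  3: 7, 8, 10, 11
  4: 7
  5: 7, 10
  6: 7, 9, 11

Step 2: Greedily match left vertices, then look for augmenting paths:
  Match 1 -- 11
  Match 2 -- 8
  Match 3 -- 10
  Match 4 -- 7
  Match 6 -- 9
  No augmenting path remains.

Step 3: Verify this is maximum:
  Matching size 5 = min(|L|, |R|) = min(6, 5), which is an upper bound, so this matching is maximum.

Maximum matching: {(1,11), (2,8), (3,10), (4,7), (6,9)}
Size: 5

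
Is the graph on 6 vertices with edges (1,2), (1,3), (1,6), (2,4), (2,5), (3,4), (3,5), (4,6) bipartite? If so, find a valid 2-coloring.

Step 1: Attempt 2-coloring using BFS:
  Start at vertex 1, assign color 0
  Color vertex 2 with color 1 (neighbor of 1)
  Color vertex 3 with color 1 (neighbor of 1)
  Color vertex 6 with color 1 (neighbor of 1)
  Color vertex 4 with color 0 (neighbor of 2)
  Color vertex 5 with color 0 (neighbor of 2)

Step 2: 2-coloring succeeded. No conflicts found.
  Set A (color 0): {1, 4, 5}
  Set B (color 1): {2, 3, 6}

The graph is bipartite with partition {1, 4, 5}, {2, 3, 6}.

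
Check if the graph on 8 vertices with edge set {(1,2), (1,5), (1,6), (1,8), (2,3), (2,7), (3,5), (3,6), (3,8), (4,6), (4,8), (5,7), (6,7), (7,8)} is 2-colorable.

Step 1: Attempt 2-coloring using BFS:
  Start at vertex 1, assign color 0
  Color vertex 2 with color 1 (neighbor of 1)
  Color vertex 5 with color 1 (neighbor of 1)
  Color vertex 6 with color 1 (neighbor of 1)
  Color vertex 8 with color 1 (neighbor of 1)
  Color vertex 3 with color 0 (neighbor of 2)
  Color vertex 7 with color 0 (neighbor of 2)
  Color vertex 4 with color 0 (neighbor of 6)

Step 2: 2-coloring succeeded. No conflicts found.
  Set A (color 0): {1, 3, 4, 7}
  Set B (color 1): {2, 5, 6, 8}

The graph is bipartite with partition {1, 3, 4, 7}, {2, 5, 6, 8}.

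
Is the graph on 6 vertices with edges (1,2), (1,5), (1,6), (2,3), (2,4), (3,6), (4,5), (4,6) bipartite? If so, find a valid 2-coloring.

Step 1: Attempt 2-coloring using BFS:
  Start at vertex 1, assign color 0
  Color vertex 2 with color 1 (neighbor of 1)
  Color vertex 5 with color 1 (neighbor of 1)
  Color vertex 6 with color 1 (neighbor of 1)
  Color vertex 3 with color 0 (neighbor of 2)
  Color vertex 4 with color 0 (neighbor of 2)

Step 2: 2-coloring succeeded. No conflicts found.
  Set A (color 0): {1, 3, 4}
  Set B (color 1): {2, 5, 6}

The graph is bipartite with partition {1, 3, 4}, {2, 5, 6}.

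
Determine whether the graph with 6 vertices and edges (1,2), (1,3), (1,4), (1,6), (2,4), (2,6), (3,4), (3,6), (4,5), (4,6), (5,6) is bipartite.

Step 1: Attempt 2-coloring using BFS:
  Start at vertex 1, assign color 0
  Color vertex 2 with color 1 (neighbor of 1)
  Color vertex 3 with color 1 (neighbor of 1)
  Color vertex 4 with color 1 (neighbor of 1)
  Color vertex 6 with color 1 (neighbor of 1)

Step 2: Conflict found! Vertices 2 and 4 are adjacent but have the same color.
This means the graph contains an odd cycle.

The graph is NOT bipartite.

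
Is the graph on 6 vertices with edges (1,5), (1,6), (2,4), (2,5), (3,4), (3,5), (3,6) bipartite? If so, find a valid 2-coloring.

Step 1: Attempt 2-coloring using BFS:
  Start at vertex 1, assign color 0
  Color vertex 5 with color 1 (neighbor of 1)
  Color vertex 6 with color 1 (neighbor of 1)
  Color vertex 2 with color 0 (neighbor of 5)
  Color vertex 3 with color 0 (neighbor of 5)
  Color vertex 4 with color 1 (neighbor of 2)

Step 2: 2-coloring succeeded. No conflicts found.
  Set A (color 0): {1, 2, 3}
  Set B (color 1): {4, 5, 6}

The graph is bipartite with partition {1, 2, 3}, {4, 5, 6}.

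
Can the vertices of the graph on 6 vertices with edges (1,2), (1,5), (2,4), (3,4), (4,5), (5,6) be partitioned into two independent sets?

Step 1: Attempt 2-coloring using BFS:
  Start at vertex 1, assign color 0
  Color vertex 2 with color 1 (neighbor of 1)
  Color vertex 5 with color 1 (neighbor of 1)
  Color vertex 4 with color 0 (neighbor of 2)
  Color vertex 6 with color 0 (neighbor of 5)
  Color vertex 3 with color 1 (neighbor of 4)

Step 2: 2-coloring succeeded. No conflicts found.
  Set A (color 0): {1, 4, 6}
  Set B (color 1): {2, 3, 5}

The graph is bipartite with partition {1, 4, 6}, {2, 3, 5}.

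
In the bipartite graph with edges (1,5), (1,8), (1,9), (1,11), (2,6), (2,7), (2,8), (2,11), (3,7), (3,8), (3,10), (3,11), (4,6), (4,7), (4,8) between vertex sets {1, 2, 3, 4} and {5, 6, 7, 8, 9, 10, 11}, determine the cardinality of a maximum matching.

Step 1: List the neighbors of each left vertex:
  1: 5, 8, 9, 11
  2: 6, 7, 8, 11
  3: 7, 8, 10, 11
  4: 6, 7, 8

Step 2: Greedily match left vertices, then look for augmenting paths:
  Match 1 -- 5
  Match 2 -- 6
  Match 3 -- 7
  Match 4 -- 8
  No augmenting path remains.

Step 3: Verify this is maximum:
  Matching size 4 = min(|L|, |R|) = min(4, 7), which is an upper bound, so this matching is maximum.

Maximum matching: {(1,5), (2,6), (3,7), (4,8)}
Size: 4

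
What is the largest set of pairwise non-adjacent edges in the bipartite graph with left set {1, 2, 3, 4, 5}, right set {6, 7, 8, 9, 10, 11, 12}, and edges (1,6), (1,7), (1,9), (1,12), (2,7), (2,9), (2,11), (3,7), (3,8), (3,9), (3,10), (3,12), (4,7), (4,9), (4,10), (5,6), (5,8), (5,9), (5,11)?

Step 1: List the neighbors of each left vertex:
  1: 6, 7, 9, 12
  2: 7, 9, 11
  3: 7, 8, 9, 10, 12
  4: 7, 9, 10
  5: 6, 8, 9, 11

Step 2: Greedily match left vertices, then look for augmenting paths:
  Match 1 -- 6
  Match 2 -- 7
  Match 3 -- 8
  Match 4 -- 9
  Match 5 -- 11
  No augmenting path remains.

Step 3: Verify this is maximum:
  Matching size 5 = min(|L|, |R|) = min(5, 7), which is an upper bound, so this matching is maximum.

Maximum matching: {(1,6), (2,7), (3,8), (4,9), (5,11)}
Size: 5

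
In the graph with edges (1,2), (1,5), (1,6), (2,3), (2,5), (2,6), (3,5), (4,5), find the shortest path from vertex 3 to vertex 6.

Step 1: Build adjacency list:
  1: 2, 5, 6
  2: 1, 3, 5, 6
  3: 2, 5
  4: 5
  5: 1, 2, 3, 4
  6: 1, 2

Step 2: BFS from vertex 3 to find shortest path to 6:
  vertex 2 reached at distance 1
  vertex 5 reached at distance 1
  vertex 1 reached at distance 2
  vertex 6 reached at distance 2

Step 3: Shortest path: 3 -> 2 -> 6
Path length: 2 edges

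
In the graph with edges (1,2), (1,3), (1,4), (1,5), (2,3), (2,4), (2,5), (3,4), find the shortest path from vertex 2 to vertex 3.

Step 1: Build adjacency list:
  1: 2, 3, 4, 5
  2: 1, 3, 4, 5
  3: 1, 2, 4
  4: 1, 2, 3
  5: 1, 2

Step 2: BFS from vertex 2 to find shortest path to 3:
  vertex 1 reached at distance 1
  vertex 3 reached at distance 1

Step 3: Shortest path: 2 -> 3
Path length: 1 edge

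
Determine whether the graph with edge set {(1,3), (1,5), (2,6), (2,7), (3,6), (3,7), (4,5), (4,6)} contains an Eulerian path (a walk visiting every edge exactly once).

Step 1: Find the degree of each vertex:
  deg(1) = 2
  deg(2) = 2
  deg(3) = 3
  deg(4) = 2
  deg(5) = 2
  deg(6) = 3
  deg(7) = 2

Step 2: Count vertices with odd degree:
  Odd-degree vertices: 3, 6 (2 total)

Step 3: Apply Euler's theorem:
  - Eulerian circuit exists iff graph is connected and all vertices have even degree
  - Eulerian path exists iff graph is connected and has 0 or 2 odd-degree vertices

Graph is connected with exactly 2 odd-degree vertices (3, 6).
Eulerian path exists (starting and ending at the odd-degree vertices), but no Eulerian circuit.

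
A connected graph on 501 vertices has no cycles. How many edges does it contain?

A tree on n vertices always has exactly n - 1 edges.
For n = 501: edges = 501 - 1 = 500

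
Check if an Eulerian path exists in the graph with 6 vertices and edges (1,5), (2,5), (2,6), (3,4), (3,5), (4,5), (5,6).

Step 1: Find the degree of each vertex:
  deg(1) = 1
  deg(2) = 2
  deg(3) = 2
  deg(4) = 2
  deg(5) = 5
  deg(6) = 2

Step 2: Count vertices with odd degree:
  Odd-degree vertices: 1, 5 (2 total)

Step 3: Apply Euler's theorem:
  - Eulerian circuit exists iff graph is connected and all vertices have even degree
  - Eulerian path exists iff graph is connected and has 0 or 2 odd-degree vertices

Graph is connected with exactly 2 odd-degree vertices (1, 5).
Eulerian path exists (starting and ending at the odd-degree vertices), but no Eulerian circuit.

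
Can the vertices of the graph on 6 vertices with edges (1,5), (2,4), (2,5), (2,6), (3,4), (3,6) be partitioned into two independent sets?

Step 1: Attempt 2-coloring using BFS:
  Start at vertex 1, assign color 0
  Color vertex 5 with color 1 (neighbor of 1)
  Color vertex 2 with color 0 (neighbor of 5)
  Color vertex 4 with color 1 (neighbor of 2)
  Color vertex 6 with color 1 (neighbor of 2)
  Color vertex 3 with color 0 (neighbor of 4)

Step 2: 2-coloring succeeded. No conflicts found.
  Set A (color 0): {1, 2, 3}
  Set B (color 1): {4, 5, 6}

The graph is bipartite with partition {1, 2, 3}, {4, 5, 6}.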